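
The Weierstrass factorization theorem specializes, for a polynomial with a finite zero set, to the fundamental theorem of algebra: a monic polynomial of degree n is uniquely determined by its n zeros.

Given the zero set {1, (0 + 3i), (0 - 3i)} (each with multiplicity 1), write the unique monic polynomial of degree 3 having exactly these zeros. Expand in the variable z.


The polynomial is p(z) = ∏_{α ∈ S} (z − α), where S = {1, (0 + 3i), (0 - 3i)}.
Expanding the product yields: p(z) = z^3 -z^2 + 9·z -9.
Note conjugate pairs combine to real quadratics: (z − (0+3i))(z − (0−3i)) = z² + 9.
The resulting polynomial has degree 3 and real coefficients as required.

p(z) = z^3 -z^2 + 9·z -9.


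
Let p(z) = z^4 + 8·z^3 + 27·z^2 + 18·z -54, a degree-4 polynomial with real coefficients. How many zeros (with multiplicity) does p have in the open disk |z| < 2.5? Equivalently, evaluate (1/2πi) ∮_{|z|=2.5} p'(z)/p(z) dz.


The zeros of p are: 1, -3, (-3 + 3i), (-3 - 3i).
Their magnitudes are: 1, 3, 4.243, 4.243.
Zeros with |z| < R = 2.5: 1.
Count = 1.
By the argument principle, (1/2πi) ∮_{|z|=R} p'(z)/p(z) dz equals exactly this count.

Number of zeros inside |z| < 2.5: 1.


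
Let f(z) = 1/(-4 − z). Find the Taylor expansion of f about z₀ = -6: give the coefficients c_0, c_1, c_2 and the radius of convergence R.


Let w = z − z₀, so z = z₀ + w.
Then -4 − z = -4 − (z₀ + w) = (-4 − z₀) − w = 2 − w.
f(z) = 1/(2 − w) = (1/(2)) · 1/(1 − w/(2)) = Σ_{n≥0} w^n / (2)^(n+1).
So c_n = 1/(2)^(n+1):
  c_0 = 1/(2)^1 = 1/2.
  c_1 = 1/(2)^2 = 1/4.
  c_2 = 1/(2)^3 = 1/8.
The series is valid for |w/d| < 1, i.e. |z − z₀| < |d|.
Radius of convergence: R = |-4 − z₀| = |2| = 2 (distance from z₀ to the singularity z = -4).

c_0 = 1/2, c_1 = 1/4, c_2 = 1/8; R = 2.


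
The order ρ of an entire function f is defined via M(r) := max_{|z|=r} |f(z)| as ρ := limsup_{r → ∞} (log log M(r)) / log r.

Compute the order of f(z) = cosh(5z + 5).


cosh(w) is a linear combination of e^{iw} and e^{−iw} (or e^w, e^{−w} in the hyperbolic case), so |cosh(w)| ≤ e^{|w|}. With w = 5z + 5, |w| ≤ 5|z| + 5 = 5r + 5 on |z| = r, giving M(r) ≤ e^{5r + 5}, so ρ ≤ 1. On a suitable ray (z = it for sin/cos; z = t for sinh/cosh, t real → ∞), |cosh(5z + 5)| grows like e^{5|t|}/2, so ρ ≥ 1. Hence ρ = 1.
Therefore ρ = 1.

Order ρ = 1.


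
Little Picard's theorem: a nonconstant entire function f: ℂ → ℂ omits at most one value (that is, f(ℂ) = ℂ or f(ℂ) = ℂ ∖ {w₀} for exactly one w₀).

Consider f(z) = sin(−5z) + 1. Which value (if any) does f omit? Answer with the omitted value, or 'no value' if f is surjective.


Little Picard bounds the complement of f(ℂ) to at most one point.
sin is entire and surjective onto ℂ: for every w ∈ ℂ, sin(ζ) = w has a solution ζ ∈ ℂ (e.g., via the complex inverse arcsin). With ζ = −5z this gives z = ζ/(-5). Then 1·sin(−5z) takes every value in 1·ℂ = ℂ, and adding 1 is a bijection of ℂ. So f is surjective and omits no value. (Note: only on the real line is sin bounded by [−1, 1].)

Omitted value: no value.


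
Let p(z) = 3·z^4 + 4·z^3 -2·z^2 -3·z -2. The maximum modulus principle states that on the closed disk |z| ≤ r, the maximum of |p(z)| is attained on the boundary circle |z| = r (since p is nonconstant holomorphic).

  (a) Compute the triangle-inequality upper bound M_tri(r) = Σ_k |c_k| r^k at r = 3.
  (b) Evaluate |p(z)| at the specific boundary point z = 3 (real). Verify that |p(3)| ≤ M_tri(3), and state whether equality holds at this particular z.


Coefficients: c_0 = -2, c_1 = -3, c_2 = -2, c_3 = 4, c_4 = 3. Radius r = 3.
Part (a). Triangle bound: M_tri(r) = Σ_k |c_k| r^k
  = |-2|·3^0 + |-3|·3^1 + |-2|·3^2 + |4|·3^3 + |3|·3^4
  = 2 + 9 + 18 + 108 + 243 = 380.
This bounds M(r) := max_{|z|=r} |p(z)| from above; equality holds iff all terms c_k z^k can be made to align in phase at a single z on |z|=r.
Part (b). At z = 3 (real, on the circle |z| = r):
  p(3) = (-2)·3^0 + (-3)·3^1 + (-2)·3^2 + (4)·3^3 + (3)·3^4 = 322.
  |p(3)| = 322.
Check: |p(3)| = 322 ≤ 380 = M_tri(3). ✓ Equality does not hold at z = 3 (the coefficients have mixed signs, so the terms do not all align in phase there).

M_tri(3) = 380; |p(3)| = 322; equality at z=3: no.


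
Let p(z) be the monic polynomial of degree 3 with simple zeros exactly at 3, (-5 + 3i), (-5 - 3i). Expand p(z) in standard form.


The polynomial is p(z) = ∏_{α ∈ S} (z − α), where S = {3, (-5 + 3i), (-5 - 3i)}.
Expanding the product yields: p(z) = z^3 + 7·z^2 + 4·z -102.
Note conjugate pairs combine to real quadratics: (z − (-5+3i))(z − (-5−3i)) = z² + 10z + 34.
The resulting polynomial has degree 3 and real coefficients as required.

p(z) = z^3 + 7·z^2 + 4·z -102.


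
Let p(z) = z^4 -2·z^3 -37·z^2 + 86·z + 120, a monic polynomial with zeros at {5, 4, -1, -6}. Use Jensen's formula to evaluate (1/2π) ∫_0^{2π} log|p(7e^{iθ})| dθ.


Zeros: -6, -1, 4, 5; r = 7.
Inside |z| < r: -6, -1, 4, 5. Outside (|z| ≥ r): ∅.
p(0) = 120, so log|p(0)| = log(120) = 4.7875.
Apply Jensen: I(r) = log|p(0)| + Σ_k log(r/|z_k|), summed over zeros inside |z| < r.
  log(r/|z_k|) for z_k = 5: log(7/5) = 0.3365
  log(r/|z_k|) for z_k = 4: log(7/4) = 0.5596
  log(r/|z_k|) for z_k = -1: log(7/1) = 1.9459
  log(r/|z_k|) for z_k = -6: log(7/6) = 0.1542
Sum over inside zeros: 2.9961.
I(r) = log|p(0)| + (inside sum) = 4.7875 + 2.9961 = 7.7836.
Closed form (all zeros inside, monic): I(r) = n·log(r) = 4·log(7) = 7.7836. ✓

I(r) ≈ 7.7836.


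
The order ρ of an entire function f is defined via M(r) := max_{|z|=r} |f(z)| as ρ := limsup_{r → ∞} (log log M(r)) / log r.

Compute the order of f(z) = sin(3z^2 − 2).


Write sin(w) = (e^{iw} ± e^{−iw})/(2 or 2i), so |sin(w)| ≤ e^{|w|}. With w = 3z^2 − 2, |w| ≤ 3r^2 + 2 on |z|=r, giving M(r) ≤ e^{3r^2 + 2} and ρ ≤ 2. For the lower bound, choose z on |z|=r with 3z^2 purely imaginary of modulus 3r^2; then |sin(3z^2 − 2)| grows like e^{3r^2}/2, so ρ ≥ 2. Hence ρ = 2.
Therefore ρ = 2.

Order ρ = 2.


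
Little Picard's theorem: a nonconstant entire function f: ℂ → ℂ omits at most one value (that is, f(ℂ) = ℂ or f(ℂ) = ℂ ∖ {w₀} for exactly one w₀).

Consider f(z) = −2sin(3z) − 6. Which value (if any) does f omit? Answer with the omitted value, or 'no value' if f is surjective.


Little Picard bounds the complement of f(ℂ) to at most one point.
sin is entire and surjective onto ℂ: for every w ∈ ℂ, sin(ζ) = w has a solution ζ ∈ ℂ (e.g., via the complex inverse arcsin). With ζ = 3z this gives z = ζ/(3). Then -2·sin(3z) takes every value in -2·ℂ = ℂ, and adding -6 is a bijection of ℂ. So f is surjective and omits no value. (Note: only on the real line is sin bounded by [−1, 1].)

Omitted value: no value.


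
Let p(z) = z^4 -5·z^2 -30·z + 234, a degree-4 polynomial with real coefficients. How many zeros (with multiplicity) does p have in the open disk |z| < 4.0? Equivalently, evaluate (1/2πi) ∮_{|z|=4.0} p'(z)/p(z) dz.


The zeros of p are: (3 + 2i), (3 - 2i), (-3 + 3i), (-3 - 3i).
Their magnitudes are: 3.606, 3.606, 4.243, 4.243.
Zeros with |z| < R = 4.0: (3 + 2i), (3 - 2i).
Count = 2.
By the argument principle, (1/2πi) ∮_{|z|=R} p'(z)/p(z) dz equals exactly this count.

Number of zeros inside |z| < 4.0: 2.


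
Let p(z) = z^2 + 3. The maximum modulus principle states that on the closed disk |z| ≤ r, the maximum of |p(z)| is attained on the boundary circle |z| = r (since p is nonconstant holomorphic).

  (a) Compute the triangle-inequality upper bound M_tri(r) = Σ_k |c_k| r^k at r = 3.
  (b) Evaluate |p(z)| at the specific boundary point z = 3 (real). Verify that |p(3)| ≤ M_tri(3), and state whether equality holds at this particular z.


Coefficients: c_0 = 3, c_1 = 0, c_2 = 1. Radius r = 3.
Part (a). Triangle bound: M_tri(r) = Σ_k |c_k| r^k
  = |3|·3^0 + |0|·3^1 + |1|·3^2
  = 3 + 0 + 9 = 12.
This bounds M(r) := max_{|z|=r} |p(z)| from above; equality holds iff all terms c_k z^k can be made to align in phase at a single z on |z|=r.
Part (b). At z = 3 (real, on the circle |z| = r):
  p(3) = (3)·3^0 + (0)·3^1 + (1)·3^2 = 12.
  |p(3)| = 12.
Since all nonzero coefficients share the same sign, |p(3)| = 12 = M_tri(3); the triangle bound is attained at z = 3, so in fact M(r) = 12.

M_tri(3) = 12; |p(3)| = 12; equality at z=3: yes.


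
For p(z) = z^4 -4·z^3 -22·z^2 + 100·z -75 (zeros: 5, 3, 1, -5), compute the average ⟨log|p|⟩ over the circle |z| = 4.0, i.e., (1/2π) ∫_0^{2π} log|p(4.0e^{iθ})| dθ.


Zeros: -5, 1, 3, 5; r = 4.0.
Inside |z| < r: 1, 3. Outside (|z| ≥ r): -5, 5.
p(0) = -75, so log|p(0)| = log(75) = 4.3175.
Apply Jensen: I(r) = log|p(0)| + Σ_k log(r/|z_k|), summed over zeros inside |z| < r.
  log(r/|z_k|) for z_k = 3: log(4.0/3) = 0.2877
  log(r/|z_k|) for z_k = 1: log(4.0/1) = 1.3863
  Outside zeros (-5, 5) contribute nothing to the Jensen sum.
Sum over inside zeros: 1.6740.
I(r) = log|p(0)| + (inside sum) = 4.3175 + 1.6740 = 5.9915.
Note: since some zeros are outside |z| ≤ r, the simplified n·log(r) form does NOT apply — only the inside zeros contribute.

I(r) ≈ 5.9915.


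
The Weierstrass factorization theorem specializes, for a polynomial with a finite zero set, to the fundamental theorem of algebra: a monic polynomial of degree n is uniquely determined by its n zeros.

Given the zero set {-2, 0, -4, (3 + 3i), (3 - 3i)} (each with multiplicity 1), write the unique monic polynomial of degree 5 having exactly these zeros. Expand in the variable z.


The polynomial is p(z) = ∏_{α ∈ S} (z − α), where S = {-2, 0, -4, (3 + 3i), (3 - 3i)}.
Expanding the product yields: p(z) = z^5 -10·z^3 + 60·z^2 + 144·z.
Note conjugate pairs combine to real quadratics: (z − (3+3i))(z − (3−3i)) = z² − 6z + 18.
The resulting polynomial has degree 5 and real coefficients as required.

p(z) = z^5 -10·z^3 + 60·z^2 + 144·z.


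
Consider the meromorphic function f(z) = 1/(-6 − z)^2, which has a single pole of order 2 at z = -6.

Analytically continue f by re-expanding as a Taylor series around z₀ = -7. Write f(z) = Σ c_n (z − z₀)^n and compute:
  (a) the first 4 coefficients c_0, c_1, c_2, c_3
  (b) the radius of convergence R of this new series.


Let w = z − z₀, so z = z₀ + w.
Then -6 − z = -6 − (z₀ + w) = (-6 − z₀) − w = 1 − w.
f(z) = 1/(1 − w)^2 = (1/(1)^2) · (1 − w/(1))^{−2}.
By the binomial series (1−u)^{−2} = Σ_{n≥0} C(n+1, 1) u^n for |u|<1, with u = w/(1):
  c_n = C(n+1, 1) / (1)^(n+2).
  c_0 = 1/(1)^2 = 1.
  c_1 = 2/(1)^3 = 2.
  c_2 = 3/(1)^4 = 3.
  c_3 = 4/(1)^5 = 4.
The series is valid for |w/d| < 1, i.e. |z − z₀| < |d|.
Radius of convergence: R = |-6 − z₀| = |1| = 1 (distance from z₀ to the singularity z = -6).

c_0 = 1, c_1 = 2, c_2 = 3, c_3 = 4; R = 1.


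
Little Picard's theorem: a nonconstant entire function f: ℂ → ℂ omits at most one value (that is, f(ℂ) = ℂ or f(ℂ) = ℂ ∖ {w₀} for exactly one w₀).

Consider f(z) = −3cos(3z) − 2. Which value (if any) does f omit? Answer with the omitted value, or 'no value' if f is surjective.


Little Picard bounds the complement of f(ℂ) to at most one point.
cos is entire and surjective onto ℂ: for every w ∈ ℂ, cos(ζ) = w has a solution ζ ∈ ℂ (e.g., via the complex inverse arccos). With ζ = 3z this gives z = ζ/(3). Then -3·cos(3z) takes every value in -3·ℂ = ℂ, and adding -2 is a bijection of ℂ. So f is surjective and omits no value. (Note: only on the real line is cos bounded by [−1, 1].)

Omitted value: no value.


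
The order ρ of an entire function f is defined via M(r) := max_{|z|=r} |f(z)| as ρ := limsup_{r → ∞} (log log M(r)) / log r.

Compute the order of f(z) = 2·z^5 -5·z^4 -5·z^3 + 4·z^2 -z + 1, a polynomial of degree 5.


|f(z)| ≤ Σ|c_k|·r^k = O(r^5) as r → ∞. Polynomial growth is O(e^{r^ε}) for every ε > 0 (since r^5/e^{r^ε} → 0), so ρ ≤ ε for all ε > 0, i.e. ρ = 0. Every nonconstant polynomial has order 0.
Therefore ρ = 0.

Order ρ = 0.


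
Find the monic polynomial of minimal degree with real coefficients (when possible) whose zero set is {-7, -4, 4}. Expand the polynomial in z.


The polynomial is p(z) = ∏_{α ∈ S} (z − α), where S = {-7, -4, 4}.
Expanding the product yields: p(z) = z^3 + 7·z^2 -16·z -112.
The resulting polynomial has degree 3 and real coefficients as required.

p(z) = z^3 + 7·z^2 -16·z -112.


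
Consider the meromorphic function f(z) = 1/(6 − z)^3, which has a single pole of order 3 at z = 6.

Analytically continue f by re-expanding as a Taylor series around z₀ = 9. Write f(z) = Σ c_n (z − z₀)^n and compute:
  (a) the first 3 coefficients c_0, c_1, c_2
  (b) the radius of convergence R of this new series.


Let w = z − z₀, so z = z₀ + w.
Then 6 − z = 6 − (z₀ + w) = (6 − z₀) − w = -3 − w.
f(z) = 1/(-3 − w)^3 = (1/(-3)^3) · (1 − w/(-3))^{−3}.
By the binomial series (1−u)^{−3} = Σ_{n≥0} C(n+2, 2) u^n for |u|<1, with u = w/(-3):
  c_n = C(n+2, 2) / (-3)^(n+3).
  c_0 = 1/(-3)^3 = -1/27.
  c_1 = 3/(-3)^4 = 1/27.
  c_2 = 6/(-3)^5 = -2/81.
The series is valid for |w/d| < 1, i.e. |z − z₀| < |d|.
Radius of convergence: R = |6 − z₀| = |-3| = 3 (distance from z₀ to the singularity z = 6).

c_0 = -1/27, c_1 = 1/27, c_2 = -2/81; R = 3.


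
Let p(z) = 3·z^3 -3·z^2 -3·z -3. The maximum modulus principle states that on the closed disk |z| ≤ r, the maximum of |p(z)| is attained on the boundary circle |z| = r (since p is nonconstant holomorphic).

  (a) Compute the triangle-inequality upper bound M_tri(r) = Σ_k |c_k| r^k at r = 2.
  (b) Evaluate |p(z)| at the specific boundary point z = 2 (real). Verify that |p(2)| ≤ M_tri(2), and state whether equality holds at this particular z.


Coefficients: c_0 = -3, c_1 = -3, c_2 = -3, c_3 = 3. Radius r = 2.
Part (a). Triangle bound: M_tri(r) = Σ_k |c_k| r^k
  = |-3|·2^0 + |-3|·2^1 + |-3|·2^2 + |3|·2^3
  = 3 + 6 + 12 + 24 = 45.
This bounds M(r) := max_{|z|=r} |p(z)| from above; equality holds iff all terms c_k z^k can be made to align in phase at a single z on |z|=r.
Part (b). At z = 2 (real, on the circle |z| = r):
  p(2) = (-3)·2^0 + (-3)·2^1 + (-3)·2^2 + (3)·2^3 = 3.
  |p(2)| = 3.
Check: |p(2)| = 3 ≤ 45 = M_tri(2). ✓ Equality does not hold at z = 2 (the coefficients have mixed signs, so the terms do not all align in phase there).

M_tri(2) = 45; |p(2)| = 3; equality at z=2: no.


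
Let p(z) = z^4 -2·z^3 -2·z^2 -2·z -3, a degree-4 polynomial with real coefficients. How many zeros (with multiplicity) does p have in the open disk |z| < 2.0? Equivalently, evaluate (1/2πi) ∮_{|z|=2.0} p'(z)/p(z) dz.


The zeros of p are: -1, 3, (0 + 1i), (0 - 1i).
Their magnitudes are: 1, 3, 1, 1.
Zeros with |z| < R = 2.0: -1, (0 + 1i), (0 - 1i).
Count = 3.
By the argument principle, (1/2πi) ∮_{|z|=R} p'(z)/p(z) dz equals exactly this count.

Number of zeros inside |z| < 2.0: 3.


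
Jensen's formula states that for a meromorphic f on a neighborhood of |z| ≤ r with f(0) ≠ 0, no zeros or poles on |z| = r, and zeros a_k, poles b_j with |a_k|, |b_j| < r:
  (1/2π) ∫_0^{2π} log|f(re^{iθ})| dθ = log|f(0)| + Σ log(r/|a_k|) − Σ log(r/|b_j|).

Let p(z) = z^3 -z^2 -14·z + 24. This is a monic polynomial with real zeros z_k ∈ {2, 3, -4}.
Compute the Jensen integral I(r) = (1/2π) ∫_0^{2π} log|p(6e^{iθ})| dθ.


Zeros: -4, 2, 3; r = 6.
Inside |z| < r: -4, 2, 3. Outside (|z| ≥ r): ∅.
p(0) = 24, so log|p(0)| = log(24) = 3.1781.
Apply Jensen: I(r) = log|p(0)| + Σ_k log(r/|z_k|), summed over zeros inside |z| < r.
  log(r/|z_k|) for z_k = 2: log(6/2) = 1.0986
  log(r/|z_k|) for z_k = 3: log(6/3) = 0.6931
  log(r/|z_k|) for z_k = -4: log(6/4) = 0.4055
Sum over inside zeros: 2.1972.
I(r) = log|p(0)| + (inside sum) = 3.1781 + 2.1972 = 5.3753.
Closed form (all zeros inside, monic): I(r) = n·log(r) = 3·log(6) = 5.3753. ✓

I(r) ≈ 5.3753.


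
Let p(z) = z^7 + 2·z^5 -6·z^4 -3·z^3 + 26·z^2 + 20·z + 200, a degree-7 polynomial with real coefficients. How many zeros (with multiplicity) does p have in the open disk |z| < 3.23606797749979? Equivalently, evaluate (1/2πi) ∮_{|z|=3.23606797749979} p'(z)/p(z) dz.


The zeros of p are: -2, (0 + 2i), (0 - 2i), (-1 + 2i), (-1 - 2i), (2 + 1i), (2 - 1i).
Their magnitudes are: 2, 2, 2, 2.236, 2.236, 2.236, 2.236.
Zeros with |z| < R = 3.23606797749979: -2, (0 + 2i), (0 - 2i), (-1 + 2i), (-1 - 2i), (2 + 1i), (2 - 1i).
Count = 7.
By the argument principle, (1/2πi) ∮_{|z|=R} p'(z)/p(z) dz equals exactly this count.

Number of zeros inside |z| < 3.23606797749979: 7.


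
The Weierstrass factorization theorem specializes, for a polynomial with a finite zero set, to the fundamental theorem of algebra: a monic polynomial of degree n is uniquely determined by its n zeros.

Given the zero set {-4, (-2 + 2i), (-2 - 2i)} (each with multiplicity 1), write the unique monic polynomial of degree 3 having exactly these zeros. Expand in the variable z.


The polynomial is p(z) = ∏_{α ∈ S} (z − α), where S = {-4, (-2 + 2i), (-2 - 2i)}.
Expanding the product yields: p(z) = z^3 + 8·z^2 + 24·z + 32.
Note conjugate pairs combine to real quadratics: (z − (-2+2i))(z − (-2−2i)) = z² + 4z + 8.
The resulting polynomial has degree 3 and real coefficients as required.

p(z) = z^3 + 8·z^2 + 24·z + 32.


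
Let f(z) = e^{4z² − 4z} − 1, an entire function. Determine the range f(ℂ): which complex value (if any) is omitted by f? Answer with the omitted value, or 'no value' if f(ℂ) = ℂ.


Little Picard bounds the complement of f(ℂ) to at most one point.
The exponent g(z) = 4z² − 4z is a nonconstant polynomial, hence surjective onto ℂ. So e^{g(z)} takes every value in {e^w : w ∈ ℂ} = ℂ ∖ {0}. Adding -1 shifts the range to ℂ ∖ {-1}. f omits exactly -1.

Omitted value: -1.


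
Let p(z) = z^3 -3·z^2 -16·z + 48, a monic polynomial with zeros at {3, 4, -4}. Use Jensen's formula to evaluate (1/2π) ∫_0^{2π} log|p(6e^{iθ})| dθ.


Zeros: -4, 3, 4; r = 6.
Inside |z| < r: -4, 3, 4. Outside (|z| ≥ r): ∅.
p(0) = 48, so log|p(0)| = log(48) = 3.8712.
Apply Jensen: I(r) = log|p(0)| + Σ_k log(r/|z_k|), summed over zeros inside |z| < r.
  log(r/|z_k|) for z_k = 3: log(6/3) = 0.6931
  log(r/|z_k|) for z_k = 4: log(6/4) = 0.4055
  log(r/|z_k|) for z_k = -4: log(6/4) = 0.4055
Sum over inside zeros: 1.5041.
I(r) = log|p(0)| + (inside sum) = 3.8712 + 1.5041 = 5.3753.
Closed form (all zeros inside, monic): I(r) = n·log(r) = 3·log(6) = 5.3753. ✓

I(r) ≈ 5.3753.


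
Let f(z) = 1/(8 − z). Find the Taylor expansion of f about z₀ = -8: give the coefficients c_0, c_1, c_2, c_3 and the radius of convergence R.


Let w = z − z₀, so z = z₀ + w.
Then 8 − z = 8 − (z₀ + w) = (8 − z₀) − w = 16 − w.
f(z) = 1/(16 − w) = (1/(16)) · 1/(1 − w/(16)) = Σ_{n≥0} w^n / (16)^(n+1).
So c_n = 1/(16)^(n+1):
  c_0 = 1/(16)^1 = 1/16.
  c_1 = 1/(16)^2 = 1/256.
  c_2 = 1/(16)^3 = 1/4096.
  c_3 = 1/(16)^4 = 1/65536.
The series is valid for |w/d| < 1, i.e. |z − z₀| < |d|.
Radius of convergence: R = |8 − z₀| = |16| = 16 (distance from z₀ to the singularity z = 8).

c_0 = 1/16, c_1 = 1/256, c_2 = 1/4096, c_3 = 1/65536; R = 16.


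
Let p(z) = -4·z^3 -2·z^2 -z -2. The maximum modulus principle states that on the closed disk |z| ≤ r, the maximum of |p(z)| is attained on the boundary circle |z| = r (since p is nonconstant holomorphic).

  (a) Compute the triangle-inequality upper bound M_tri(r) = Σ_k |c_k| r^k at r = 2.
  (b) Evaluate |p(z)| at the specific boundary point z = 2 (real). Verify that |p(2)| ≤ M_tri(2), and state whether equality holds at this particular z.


Coefficients: c_0 = -2, c_1 = -1, c_2 = -2, c_3 = -4. Radius r = 2.
Part (a). Triangle bound: M_tri(r) = Σ_k |c_k| r^k
  = |-2|·2^0 + |-1|·2^1 + |-2|·2^2 + |-4|·2^3
  = 2 + 2 + 8 + 32 = 44.
This bounds M(r) := max_{|z|=r} |p(z)| from above; equality holds iff all terms c_k z^k can be made to align in phase at a single z on |z|=r.
Part (b). At z = 2 (real, on the circle |z| = r):
  p(2) = (-2)·2^0 + (-1)·2^1 + (-2)·2^2 + (-4)·2^3 = -44.
  |p(2)| = 44.
Since all nonzero coefficients share the same sign, |p(2)| = 44 = M_tri(2); the triangle bound is attained at z = 2, so in fact M(r) = 44.

M_tri(2) = 44; |p(2)| = 44; equality at z=2: yes.


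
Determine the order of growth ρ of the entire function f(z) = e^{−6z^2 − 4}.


|e^{−6z^2 − 4}| = e^{Re(-6·z^2) + -4} ≤ e^{6|z|^2 + -4} = e^{6r^2 + -4} on |z| = r, so ρ ≤ 2. Choosing z on |z|=r so that -6·z^2 is real positive (always possible by picking arg z appropriately) gives |f(z)| = e^{6r^2 + -4}, matching the bound. The additive constant -4 does not affect log log M(r) ~ 2·log r. Hence ρ = 2.
Therefore ρ = 2.

Order ρ = 2.


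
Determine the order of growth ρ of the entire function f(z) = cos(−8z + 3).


cos(w) is a linear combination of e^{iw} and e^{−iw} (or e^w, e^{−w} in the hyperbolic case), so |cos(w)| ≤ e^{|w|}. With w = −8z + 3, |w| ≤ 8|z| + 3 = 8r + 3 on |z| = r, giving M(r) ≤ e^{8r + 3}, so ρ ≤ 1. On a suitable ray (z = it for sin/cos; z = t for sinh/cosh, t real → ∞), |cos(−8z + 3)| grows like e^{8|t|}/2, so ρ ≥ 1. Hence ρ = 1.
Therefore ρ = 1.

Order ρ = 1.


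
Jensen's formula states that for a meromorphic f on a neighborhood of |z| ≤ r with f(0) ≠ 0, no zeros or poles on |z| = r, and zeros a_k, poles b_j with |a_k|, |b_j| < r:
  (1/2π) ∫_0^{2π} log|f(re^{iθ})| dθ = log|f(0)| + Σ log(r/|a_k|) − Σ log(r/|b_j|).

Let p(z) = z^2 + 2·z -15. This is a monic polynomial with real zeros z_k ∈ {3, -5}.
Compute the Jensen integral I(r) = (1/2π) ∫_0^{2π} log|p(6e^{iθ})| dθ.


Zeros: -5, 3; r = 6.
Inside |z| < r: -5, 3. Outside (|z| ≥ r): ∅.
p(0) = -15, so log|p(0)| = log(15) = 2.7081.
Apply Jensen: I(r) = log|p(0)| + Σ_k log(r/|z_k|), summed over zeros inside |z| < r.
  log(r/|z_k|) for z_k = 3: log(6/3) = 0.6931
  log(r/|z_k|) for z_k = -5: log(6/5) = 0.1823
Sum over inside zeros: 0.8755.
I(r) = log|p(0)| + (inside sum) = 2.7081 + 0.8755 = 3.5835.
Closed form (all zeros inside, monic): I(r) = n·log(r) = 2·log(6) = 3.5835. ✓

I(r) ≈ 3.5835.


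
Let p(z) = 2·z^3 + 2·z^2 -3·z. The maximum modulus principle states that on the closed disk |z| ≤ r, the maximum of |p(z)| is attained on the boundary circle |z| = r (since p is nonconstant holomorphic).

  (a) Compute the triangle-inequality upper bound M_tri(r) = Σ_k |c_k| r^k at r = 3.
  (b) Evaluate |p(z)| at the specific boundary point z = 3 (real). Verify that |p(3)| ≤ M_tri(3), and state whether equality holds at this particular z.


Coefficients: c_0 = 0, c_1 = -3, c_2 = 2, c_3 = 2. Radius r = 3.
Part (a). Triangle bound: M_tri(r) = Σ_k |c_k| r^k
  = |0|·3^0 + |-3|·3^1 + |2|·3^2 + |2|·3^3
  = 0 + 9 + 18 + 54 = 81.
This bounds M(r) := max_{|z|=r} |p(z)| from above; equality holds iff all terms c_k z^k can be made to align in phase at a single z on |z|=r.
Part (b). At z = 3 (real, on the circle |z| = r):
  p(3) = (0)·3^0 + (-3)·3^1 + (2)·3^2 + (2)·3^3 = 63.
  |p(3)| = 63.
Check: |p(3)| = 63 ≤ 81 = M_tri(3). ✓ Equality does not hold at z = 3 (the coefficients have mixed signs, so the terms do not all align in phase there).

M_tri(3) = 81; |p(3)| = 63; equality at z=3: no.


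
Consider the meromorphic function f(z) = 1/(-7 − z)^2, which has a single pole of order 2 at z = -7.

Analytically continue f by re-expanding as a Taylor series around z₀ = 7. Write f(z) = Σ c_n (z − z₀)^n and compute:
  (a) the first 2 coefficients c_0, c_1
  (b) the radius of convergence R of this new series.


Let w = z − z₀, so z = z₀ + w.
Then -7 − z = -7 − (z₀ + w) = (-7 − z₀) − w = -14 − w.
f(z) = 1/(-14 − w)^2 = (1/(-14)^2) · (1 − w/(-14))^{−2}.
By the binomial series (1−u)^{−2} = Σ_{n≥0} C(n+1, 1) u^n for |u|<1, with u = w/(-14):
  c_n = C(n+1, 1) / (-14)^(n+2).
  c_0 = 1/(-14)^2 = 1/196.
  c_1 = 2/(-14)^3 = -1/1372.
The series is valid for |w/d| < 1, i.e. |z − z₀| < |d|.
Radius of convergence: R = |-7 − z₀| = |-14| = 14 (distance from z₀ to the singularity z = -7).

c_0 = 1/196, c_1 = -1/1372; R = 14.


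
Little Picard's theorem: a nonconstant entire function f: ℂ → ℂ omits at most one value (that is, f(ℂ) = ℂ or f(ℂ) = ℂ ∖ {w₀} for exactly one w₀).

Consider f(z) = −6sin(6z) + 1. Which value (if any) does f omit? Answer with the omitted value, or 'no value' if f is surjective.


Little Picard bounds the complement of f(ℂ) to at most one point.
sin is entire and surjective onto ℂ: for every w ∈ ℂ, sin(ζ) = w has a solution ζ ∈ ℂ (e.g., via the complex inverse arcsin). With ζ = 6z this gives z = ζ/(6). Then -6·sin(6z) takes every value in -6·ℂ = ℂ, and adding 1 is a bijection of ℂ. So f is surjective and omits no value. (Note: only on the real line is sin bounded by [−1, 1].)

Omitted value: no value.


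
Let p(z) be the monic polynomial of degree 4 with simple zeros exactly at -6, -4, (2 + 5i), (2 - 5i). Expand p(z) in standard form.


The polynomial is p(z) = ∏_{α ∈ S} (z − α), where S = {-6, -4, (2 + 5i), (2 - 5i)}.
Expanding the product yields: p(z) = z^4 + 6·z^3 + 13·z^2 + 194·z + 696.
Note conjugate pairs combine to real quadratics: (z − (2+5i))(z − (2−5i)) = z² − 4z + 29.
The resulting polynomial has degree 4 and real coefficients as required.

p(z) = z^4 + 6·z^3 + 13·z^2 + 194·z + 696.


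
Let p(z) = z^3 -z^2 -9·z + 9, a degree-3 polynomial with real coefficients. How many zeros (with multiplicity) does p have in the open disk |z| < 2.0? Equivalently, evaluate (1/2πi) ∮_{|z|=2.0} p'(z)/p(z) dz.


The zeros of p are: 1, 3, -3.
Their magnitudes are: 1, 3, 3.
Zeros with |z| < R = 2.0: 1.
Count = 1.
By the argument principle, (1/2πi) ∮_{|z|=R} p'(z)/p(z) dz equals exactly this count.

Number of zeros inside |z| < 2.0: 1.


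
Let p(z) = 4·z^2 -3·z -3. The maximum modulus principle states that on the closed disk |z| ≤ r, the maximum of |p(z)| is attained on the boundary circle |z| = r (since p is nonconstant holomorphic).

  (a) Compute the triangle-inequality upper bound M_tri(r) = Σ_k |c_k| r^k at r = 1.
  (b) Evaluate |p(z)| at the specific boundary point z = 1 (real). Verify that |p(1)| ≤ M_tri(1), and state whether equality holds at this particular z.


Coefficients: c_0 = -3, c_1 = -3, c_2 = 4. Radius r = 1.
Part (a). Triangle bound: M_tri(r) = Σ_k |c_k| r^k
  = |-3|·1^0 + |-3|·1^1 + |4|·1^2
  = 3 + 3 + 4 = 10.
This bounds M(r) := max_{|z|=r} |p(z)| from above; equality holds iff all terms c_k z^k can be made to align in phase at a single z on |z|=r.
Part (b). At z = 1 (real, on the circle |z| = r):
  p(1) = (-3)·1^0 + (-3)·1^1 + (4)·1^2 = -2.
  |p(1)| = 2.
Check: |p(1)| = 2 ≤ 10 = M_tri(1). ✓ Equality does not hold at z = 1 (the coefficients have mixed signs, so the terms do not all align in phase there).

M_tri(1) = 10; |p(1)| = 2; equality at z=1: no.


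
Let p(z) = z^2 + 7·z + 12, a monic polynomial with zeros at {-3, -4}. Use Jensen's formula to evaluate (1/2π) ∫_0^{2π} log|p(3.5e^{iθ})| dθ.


Zeros: -4, -3; r = 3.5.
Inside |z| < r: -3. Outside (|z| ≥ r): -4.
p(0) = 12, so log|p(0)| = log(12) = 2.4849.
Apply Jensen: I(r) = log|p(0)| + Σ_k log(r/|z_k|), summed over zeros inside |z| < r.
  log(r/|z_k|) for z_k = -3: log(3.5/3) = 0.1542
  Outside zeros (-4) contribute nothing to the Jensen sum.
Sum over inside zeros: 0.1542.
I(r) = log|p(0)| + (inside sum) = 2.4849 + 0.1542 = 2.6391.
Note: since some zeros are outside |z| ≤ r, the simplified n·log(r) form does NOT apply — only the inside zeros contribute.

I(r) ≈ 2.6391.


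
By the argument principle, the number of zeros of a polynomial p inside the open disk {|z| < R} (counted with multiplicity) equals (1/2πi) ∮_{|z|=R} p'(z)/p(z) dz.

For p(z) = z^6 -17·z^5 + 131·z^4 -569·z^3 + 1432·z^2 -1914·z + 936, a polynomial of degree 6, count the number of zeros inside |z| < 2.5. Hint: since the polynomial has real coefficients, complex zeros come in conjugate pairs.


The zeros of p are: (3 + 2i), (3 - 2i), (3 + 3i), (3 - 3i), 4, 1.
Their magnitudes are: 3.606, 3.606, 4.243, 4.243, 4, 1.
Zeros with |z| < R = 2.5: 1.
Count = 1.
By the argument principle, (1/2πi) ∮_{|z|=R} p'(z)/p(z) dz equals exactly this count.

Number of zeros inside |z| < 2.5: 1.


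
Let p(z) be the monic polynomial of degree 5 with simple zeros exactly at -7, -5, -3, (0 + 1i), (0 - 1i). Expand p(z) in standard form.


The polynomial is p(z) = ∏_{α ∈ S} (z − α), where S = {-7, -5, -3, (0 + 1i), (0 - 1i)}.
Expanding the product yields: p(z) = z^5 + 15·z^4 + 72·z^3 + 120·z^2 + 71·z + 105.
Note conjugate pairs combine to real quadratics: (z − (0+1i))(z − (0−1i)) = z² + 1.
The resulting polynomial has degree 5 and real coefficients as required.

p(z) = z^5 + 15·z^4 + 72·z^3 + 120·z^2 + 71·z + 105.


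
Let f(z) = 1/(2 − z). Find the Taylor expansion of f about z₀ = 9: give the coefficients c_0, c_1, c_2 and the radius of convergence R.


Let w = z − z₀, so z = z₀ + w.
Then 2 − z = 2 − (z₀ + w) = (2 − z₀) − w = -7 − w.
f(z) = 1/(-7 − w) = (1/(-7)) · 1/(1 − w/(-7)) = Σ_{n≥0} w^n / (-7)^(n+1).
So c_n = 1/(-7)^(n+1):
  c_0 = 1/(-7)^1 = -1/7.
  c_1 = 1/(-7)^2 = 1/49.
  c_2 = 1/(-7)^3 = -1/343.
The series is valid for |w/d| < 1, i.e. |z − z₀| < |d|.
Radius of convergence: R = |2 − z₀| = |-7| = 7 (distance from z₀ to the singularity z = 2).

c_0 = -1/7, c_1 = 1/49, c_2 = -1/343; R = 7.


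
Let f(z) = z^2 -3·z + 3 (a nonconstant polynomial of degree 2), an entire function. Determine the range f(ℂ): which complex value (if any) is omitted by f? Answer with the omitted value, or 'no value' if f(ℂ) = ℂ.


Little Picard bounds the complement of f(ℂ) to at most one point.
For every w ∈ ℂ, the equation p(z) − w = 0 is a nonconstant polynomial in z and hence has at least one root by the fundamental theorem of algebra. So p is surjective onto ℂ, omitting no value.

Omitted value: no value.


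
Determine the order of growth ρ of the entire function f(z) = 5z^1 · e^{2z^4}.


M(r) = max_{|z|=r} |5|·|z|^1·|e^{2z^4}| = 5·r^1 · e^{2r^4} (the factors attain their maxima compatibly on |z|=r). Then log M(r) = log 5 + 1·log r + 2r^4, dominated by the last term, so log log M(r) ~ 4·log r. The polynomial factor 5z^1 contributes only a log r term and does not affect the order. ρ = 4.
Therefore ρ = 4.

Order ρ = 4.


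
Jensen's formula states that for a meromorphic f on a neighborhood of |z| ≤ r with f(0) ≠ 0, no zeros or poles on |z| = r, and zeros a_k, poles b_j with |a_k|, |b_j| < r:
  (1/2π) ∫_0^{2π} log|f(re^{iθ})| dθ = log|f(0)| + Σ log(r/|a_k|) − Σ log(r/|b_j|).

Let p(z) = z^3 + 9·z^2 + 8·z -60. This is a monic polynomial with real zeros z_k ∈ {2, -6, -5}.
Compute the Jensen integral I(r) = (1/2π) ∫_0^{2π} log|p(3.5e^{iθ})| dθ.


Zeros: -6, -5, 2; r = 3.5.
Inside |z| < r: 2. Outside (|z| ≥ r): -6, -5.
p(0) = -60, so log|p(0)| = log(60) = 4.0943.
Apply Jensen: I(r) = log|p(0)| + Σ_k log(r/|z_k|), summed over zeros inside |z| < r.
  log(r/|z_k|) for z_k = 2: log(3.5/2) = 0.5596
  Outside zeros (-6, -5) contribute nothing to the Jensen sum.
Sum over inside zeros: 0.5596.
I(r) = log|p(0)| + (inside sum) = 4.0943 + 0.5596 = 4.6540.
Note: since some zeros are outside |z| ≤ r, the simplified n·log(r) form does NOT apply — only the inside zeros contribute.

I(r) ≈ 4.6540.


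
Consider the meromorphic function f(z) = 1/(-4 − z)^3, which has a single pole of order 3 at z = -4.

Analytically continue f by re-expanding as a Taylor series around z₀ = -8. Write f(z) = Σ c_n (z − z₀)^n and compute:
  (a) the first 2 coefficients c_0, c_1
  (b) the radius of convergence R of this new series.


Let w = z − z₀, so z = z₀ + w.
Then -4 − z = -4 − (z₀ + w) = (-4 − z₀) − w = 4 − w.
f(z) = 1/(4 − w)^3 = (1/(4)^3) · (1 − w/(4))^{−3}.
By the binomial series (1−u)^{−3} = Σ_{n≥0} C(n+2, 2) u^n for |u|<1, with u = w/(4):
  c_n = C(n+2, 2) / (4)^(n+3).
  c_0 = 1/(4)^3 = 1/64.
  c_1 = 3/(4)^4 = 3/256.
The series is valid for |w/d| < 1, i.e. |z − z₀| < |d|.
Radius of convergence: R = |-4 − z₀| = |4| = 4 (distance from z₀ to the singularity z = -4).

c_0 = 1/64, c_1 = 3/256; R = 4.


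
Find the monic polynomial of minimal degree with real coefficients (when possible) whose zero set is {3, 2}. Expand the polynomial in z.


The polynomial is p(z) = ∏_{α ∈ S} (z − α), where S = {3, 2}.
Expanding the product yields: p(z) = z^2 -5·z + 6.
The resulting polynomial has degree 2 and real coefficients as required.

p(z) = z^2 -5·z + 6.


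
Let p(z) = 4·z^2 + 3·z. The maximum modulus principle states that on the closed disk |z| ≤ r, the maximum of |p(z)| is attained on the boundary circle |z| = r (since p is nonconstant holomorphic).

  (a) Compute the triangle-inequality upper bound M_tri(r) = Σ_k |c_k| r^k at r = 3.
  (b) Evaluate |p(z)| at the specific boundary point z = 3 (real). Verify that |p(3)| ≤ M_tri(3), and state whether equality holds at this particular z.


Coefficients: c_0 = 0, c_1 = 3, c_2 = 4. Radius r = 3.
Part (a). Triangle bound: M_tri(r) = Σ_k |c_k| r^k
  = |0|·3^0 + |3|·3^1 + |4|·3^2
  = 0 + 9 + 36 = 45.
This bounds M(r) := max_{|z|=r} |p(z)| from above; equality holds iff all terms c_k z^k can be made to align in phase at a single z on |z|=r.
Part (b). At z = 3 (real, on the circle |z| = r):
  p(3) = (0)·3^0 + (3)·3^1 + (4)·3^2 = 45.
  |p(3)| = 45.
Since all nonzero coefficients share the same sign, |p(3)| = 45 = M_tri(3); the triangle bound is attained at z = 3, so in fact M(r) = 45.

M_tri(3) = 45; |p(3)| = 45; equality at z=3: yes.


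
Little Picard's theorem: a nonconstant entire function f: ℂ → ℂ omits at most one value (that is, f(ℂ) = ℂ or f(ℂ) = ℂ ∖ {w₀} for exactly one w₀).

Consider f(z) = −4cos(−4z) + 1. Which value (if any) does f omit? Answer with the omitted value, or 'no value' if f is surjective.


Little Picard bounds the complement of f(ℂ) to at most one point.
cos is entire and surjective onto ℂ: for every w ∈ ℂ, cos(ζ) = w has a solution ζ ∈ ℂ (e.g., via the complex inverse arccos). With ζ = −4z this gives z = ζ/(-4). Then -4·cos(−4z) takes every value in -4·ℂ = ℂ, and adding 1 is a bijection of ℂ. So f is surjective and omits no value. (Note: only on the real line is cos bounded by [−1, 1].)

Omitted value: no value.


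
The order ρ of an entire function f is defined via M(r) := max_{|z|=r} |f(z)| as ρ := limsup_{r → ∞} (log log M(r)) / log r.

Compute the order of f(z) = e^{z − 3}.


|e^{z − 3}| = e^{Re(1·z) + -3} ≤ e^{1|z|^1 + -3} = e^{1r^1 + -3} on |z| = r, so ρ ≤ 1. Choosing z on |z|=r so that 1·z is real positive (always possible by picking arg z appropriately) gives |f(z)| = e^{1r^1 + -3}, matching the bound. The additive constant -3 does not affect log log M(r) ~ 1·log r. Hence ρ = 1.
Therefore ρ = 1.

Order ρ = 1.


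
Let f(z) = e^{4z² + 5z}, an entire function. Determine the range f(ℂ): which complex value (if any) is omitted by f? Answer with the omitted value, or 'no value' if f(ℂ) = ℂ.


Little Picard bounds the complement of f(ℂ) to at most one point.
The exponent g(z) = 4z² + 5z is a nonconstant polynomial, hence surjective onto ℂ. So e^{g(z)} takes every value in {e^w : w ∈ ℂ} = ℂ ∖ {0}. Adding 0 shifts the range to ℂ ∖ {0}. f omits exactly 0.

Omitted value: 0.


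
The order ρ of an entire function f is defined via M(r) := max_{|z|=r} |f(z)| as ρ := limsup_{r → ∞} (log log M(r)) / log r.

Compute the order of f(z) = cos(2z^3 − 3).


Write cos(w) = (e^{iw} ± e^{−iw})/(2 or 2i), so |cos(w)| ≤ e^{|w|}. With w = 2z^3 − 3, |w| ≤ 2r^3 + 3 on |z|=r, giving M(r) ≤ e^{2r^3 + 3} and ρ ≤ 3. For the lower bound, choose z on |z|=r with 2z^3 purely imaginary of modulus 2r^3; then |cos(2z^3 − 3)| grows like e^{2r^3}/2, so ρ ≥ 3. Hence ρ = 3.
Therefore ρ = 3.

Order ρ = 3.


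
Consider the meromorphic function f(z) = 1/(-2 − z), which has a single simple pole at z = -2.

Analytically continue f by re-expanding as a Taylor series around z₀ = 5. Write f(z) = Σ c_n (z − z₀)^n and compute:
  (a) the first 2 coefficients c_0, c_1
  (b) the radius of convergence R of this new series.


Let w = z − z₀, so z = z₀ + w.
Then -2 − z = -2 − (z₀ + w) = (-2 − z₀) − w = -7 − w.
f(z) = 1/(-7 − w) = (1/(-7)) · 1/(1 − w/(-7)) = Σ_{n≥0} w^n / (-7)^(n+1).
So c_n = 1/(-7)^(n+1):
  c_0 = 1/(-7)^1 = -1/7.
  c_1 = 1/(-7)^2 = 1/49.
The series is valid for |w/d| < 1, i.e. |z − z₀| < |d|.
Radius of convergence: R = |-2 − z₀| = |-7| = 7 (distance from z₀ to the singularity z = -2).

c_0 = -1/7, c_1 = 1/49; R = 7.


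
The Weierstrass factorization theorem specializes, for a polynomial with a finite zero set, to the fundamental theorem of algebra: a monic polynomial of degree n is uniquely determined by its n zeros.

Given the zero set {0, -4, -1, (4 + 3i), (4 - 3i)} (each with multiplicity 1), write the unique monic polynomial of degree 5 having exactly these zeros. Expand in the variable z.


The polynomial is p(z) = ∏_{α ∈ S} (z − α), where S = {0, -4, -1, (4 + 3i), (4 - 3i)}.
Expanding the product yields: p(z) = z^5 -3·z^4 -11·z^3 + 93·z^2 + 100·z.
Note conjugate pairs combine to real quadratics: (z − (4+3i))(z − (4−3i)) = z² − 8z + 25.
The resulting polynomial has degree 5 and real coefficients as required.

p(z) = z^5 -3·z^4 -11·z^3 + 93·z^2 + 100·z.


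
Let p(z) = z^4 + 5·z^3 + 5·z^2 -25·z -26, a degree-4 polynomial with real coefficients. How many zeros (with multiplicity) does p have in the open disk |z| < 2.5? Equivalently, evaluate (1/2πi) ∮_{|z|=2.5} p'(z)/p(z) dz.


The zeros of p are: (-3 + 2i), (-3 - 2i), 2, -1.
Their magnitudes are: 3.606, 3.606, 2, 1.
Zeros with |z| < R = 2.5: 2, -1.
Count = 2.
By the argument principle, (1/2πi) ∮_{|z|=R} p'(z)/p(z) dz equals exactly this count.

Number of zeros inside |z| < 2.5: 2.


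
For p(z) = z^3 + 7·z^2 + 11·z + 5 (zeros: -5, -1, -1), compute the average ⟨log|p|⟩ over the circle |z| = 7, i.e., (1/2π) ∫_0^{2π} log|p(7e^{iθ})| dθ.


Zeros: -5, -1, -1; r = 7.
Inside |z| < r: -5, -1, -1. Outside (|z| ≥ r): ∅.
p(0) = 5, so log|p(0)| = log(5) = 1.6094.
Apply Jensen: I(r) = log|p(0)| + Σ_k log(r/|z_k|), summed over zeros inside |z| < r.
  log(r/|z_k|) for z_k = -5: log(7/5) = 0.3365
  log(r/|z_k|) for z_k = -1: log(7/1) = 1.9459
  log(r/|z_k|) for z_k = -1: log(7/1) = 1.9459
Sum over inside zeros: 4.2283.
I(r) = log|p(0)| + (inside sum) = 1.6094 + 4.2283 = 5.8377.
Closed form (all zeros inside, monic): I(r) = n·log(r) = 3·log(7) = 5.8377. ✓

I(r) ≈ 5.8377.


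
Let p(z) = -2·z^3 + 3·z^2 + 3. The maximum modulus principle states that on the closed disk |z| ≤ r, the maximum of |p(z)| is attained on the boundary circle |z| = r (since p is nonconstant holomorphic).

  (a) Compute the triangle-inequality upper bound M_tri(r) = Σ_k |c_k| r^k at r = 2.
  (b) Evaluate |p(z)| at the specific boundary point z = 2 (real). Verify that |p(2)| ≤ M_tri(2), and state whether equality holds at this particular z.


Coefficients: c_0 = 3, c_1 = 0, c_2 = 3, c_3 = -2. Radius r = 2.
Part (a). Triangle bound: M_tri(r) = Σ_k |c_k| r^k
  = |3|·2^0 + |0|·2^1 + |3|·2^2 + |-2|·2^3
  = 3 + 0 + 12 + 16 = 31.
This bounds M(r) := max_{|z|=r} |p(z)| from above; equality holds iff all terms c_k z^k can be made to align in phase at a single z on |z|=r.
Part (b). At z = 2 (real, on the circle |z| = r):
  p(2) = (3)·2^0 + (0)·2^1 + (3)·2^2 + (-2)·2^3 = -1.
  |p(2)| = 1.
Check: |p(2)| = 1 ≤ 31 = M_tri(2). ✓ Equality does not hold at z = 2 (the coefficients have mixed signs, so the terms do not all align in phase there).

M_tri(2) = 31; |p(2)| = 1; equality at z=2: no.
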